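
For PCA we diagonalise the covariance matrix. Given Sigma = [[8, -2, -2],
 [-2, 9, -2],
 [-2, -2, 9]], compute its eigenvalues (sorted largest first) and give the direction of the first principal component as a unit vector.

Step 1 — characteristic polynomial p(λ) = det(λI - Sigma) = λ³ - tr·λ² + c_1·λ - det, where tr = trace, c_1 = sum of the principal 2×2 minors, det = det(Sigma):
  tr = 8 + 9 + 9 = 26,
  c_1 = (8·9 - (-2)²) + (8·9 - (-2)²) + (9·9 - (-2)²) = 68 + 68 + 77 = 213,
  det = 8·(9·9 - (-2)²) - (-2)·((-2)·9 - (-2)·(-2)) + (-2)·((-2)·(-2) - 9·(-2)) = 8·(77) - (-2)·(-22) + (-2)·(22) = 528.
  So p(λ) = λ³ - 26λ² + 213λ - 528.
Step 2 — look for an integer root (rational root theorem: any rational root is an integer divisor of 528). Testing λ = 11:
  p(11) = 1331 - 3146 + 2343 - 528 = 0  ✓
  Dividing out (λ - 11): p(λ) = (λ - 11)(λ² - 15λ + 48).
Step 3 — remaining eigenvalues from the quadratic λ² - 15λ + 48 = 0:
  Δ = 15² - 4·48 = 225 - 192 = 33,  λ = (15 ± √33)/2 = (15 ± 5.7446)/2 ≈ 10.3723 or 4.6277.
  Sorted: λ_1 = 11,  λ_2 = 10.3723,  λ_3 = 4.6277  (check: sum = 26 = tr ✓).

Step 4 — unit eigenvector for λ_1 = 11: v spans the null space of (Sigma - λ_1 I), whose rows are
  r_1 = (-3, -2, -2),  r_2 = (-2, -2, -2),  r_3 = (-2, -2, -2).
  v is orthogonal to every row, so take v ∝ r_1 × r_2 = ((-2)·(-2) - (-2)·(-2), (-2)·(-2) - (-3)·(-2), (-3)·(-2) - (-2)·(-2)) = (0, -2, 2).
  Rescale (divide by 2; multiply by -1 so the first nonzero entry is positive): u = (0, 1, -1).
  ||u|| = √((0)² + (1)² + (-1)²) = √(2) ≈ 1.4142,  v_1 = u/||u|| ≈ (0, 0.7071, -0.7071) (||v_1|| = 1).

λ_1 = 11,  λ_2 = 10.3723,  λ_3 = 4.6277;  v_1 ≈ (0, 0.7071, -0.7071)


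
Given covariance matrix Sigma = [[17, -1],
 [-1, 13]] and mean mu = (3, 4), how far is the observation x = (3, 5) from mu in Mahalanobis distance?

Step 1 — centre the observation: (x - mu) = (0, 1).

Step 2 — invert Sigma. det(Sigma) = 17·13 - (-1)² = 220.
  Sigma^{-1} = (1/det) · [[d, -b], [-b, a]] = [[0.0591, 0.0045],
 [0.0045, 0.0773]].

Step 3 — form the quadratic (x - mu)^T · Sigma^{-1} · (x - mu):
  Sigma^{-1} · (x - mu) = (0.0045, 0.0773).
  (x - mu)^T · [Sigma^{-1} · (x - mu)] = (0)·(0.0045) + (1)·(0.0773) = 0.0773.

Step 4 — take square root: d = √(0.0773) ≈ 0.278.

d(x, mu) = √(0.0773) ≈ 0.278


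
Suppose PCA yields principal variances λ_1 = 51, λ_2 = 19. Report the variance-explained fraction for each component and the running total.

Step 1 — total variance = trace(Sigma) = Σ λ_i = 51 + 19 = 70.

Step 2 — fraction explained by component i = λ_i / Σ λ:
  PC1: 51/70 = 0.7286
  PC2: 19/70 = 0.2714

Step 3 — cumulative fraction after k components = (λ_1 + ... + λ_k) / Σ λ:
  k = 1: 51/70 = 0.7286
  k = 2: (51 + 19)/70 = 70/70 = 1

Summary (fraction, with percent):

explained: PC1 0.7286 (72.86%), PC2 0.2714 (27.14%);  cumulative: 0.7286, 1


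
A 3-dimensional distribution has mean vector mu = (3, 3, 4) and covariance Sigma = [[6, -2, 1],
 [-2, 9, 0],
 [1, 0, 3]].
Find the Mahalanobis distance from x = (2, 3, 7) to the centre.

Step 1 — centre the observation: (x - mu) = (-1, 0, 3).

Step 2 — invert Sigma (cofactor / det for 3×3, or solve directly):
  Sigma^{-1} = [[0.1915, 0.0426, -0.0638],
 [0.0426, 0.1206, -0.0142],
 [-0.0638, -0.0142, 0.3546]].

Step 3 — form the quadratic (x - mu)^T · Sigma^{-1} · (x - mu):
  Sigma^{-1} · (x - mu) = (-0.383, -0.0851, 1.1277).
  (x - mu)^T · [Sigma^{-1} · (x - mu)] = (-1)·(-0.383) + (0)·(-0.0851) + (3)·(1.1277) = 3.766.

Step 4 — take square root: d = √(3.766) ≈ 1.9406.

d(x, mu) = √(3.766) ≈ 1.9406


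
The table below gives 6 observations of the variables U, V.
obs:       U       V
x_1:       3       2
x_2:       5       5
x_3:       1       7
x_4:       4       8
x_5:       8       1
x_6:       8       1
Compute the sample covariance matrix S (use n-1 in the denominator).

Step 1 — column means:
  mean(U) = (3 + 5 + 1 + 4 + 8 + 8) / 6 = 29/6 = 4.8333
  mean(V) = (2 + 5 + 7 + 8 + 1 + 1) / 6 = 24/6 = 4

Step 2 — sample covariance S[i,j] = (1/(n-1)) · Σ_k (x_{k,i} - mean_i) · (x_{k,j} - mean_j), with n-1 = 5.
  S[U,U] = ((-1.8333)·(-1.8333) + (0.1667)·(0.1667) + (-3.8333)·(-3.8333) + (-0.8333)·(-0.8333) + (3.1667)·(3.1667) + (3.1667)·(3.1667)) / 5 = 38.8333/5 = 7.7667
  S[U,V] = ((-1.8333)·(-2) + (0.1667)·(1) + (-3.8333)·(3) + (-0.8333)·(4) + (3.1667)·(-3) + (3.1667)·(-3)) / 5 = -30/5 = -6
  S[V,V] = ((-2)·(-2) + (1)·(1) + (3)·(3) + (4)·(4) + (-3)·(-3) + (-3)·(-3)) / 5 = 48/5 = 9.6

S is symmetric (S[j,i] = S[i,j]). Assembling:

S = [[7.7667, -6],
 [-6, 9.6]]


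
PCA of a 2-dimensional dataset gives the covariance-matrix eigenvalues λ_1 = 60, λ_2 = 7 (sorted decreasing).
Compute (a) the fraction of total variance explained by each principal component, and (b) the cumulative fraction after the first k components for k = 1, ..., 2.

Step 1 — total variance = trace(Sigma) = Σ λ_i = 60 + 7 = 67.

Step 2 — fraction explained by component i = λ_i / Σ λ:
  PC1: 60/67 = 0.8955
  PC2: 7/67 = 0.1045

Step 3 — cumulative fraction after k components = (λ_1 + ... + λ_k) / Σ λ:
  k = 1: 60/67 = 0.8955
  k = 2: (60 + 7)/67 = 67/67 = 1

Summary (fraction, with percent):

explained: PC1 0.8955 (89.55%), PC2 0.1045 (10.45%);  cumulative: 0.8955, 1


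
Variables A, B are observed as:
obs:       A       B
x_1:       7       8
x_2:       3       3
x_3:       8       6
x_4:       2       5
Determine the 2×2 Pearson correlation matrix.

Step 1 — column means:
  mean(A) = (7 + 3 + 8 + 2) / 4 = 20/4 = 5
  mean(B) = (8 + 3 + 6 + 5) / 4 = 22/4 = 5.5

Step 2 — sample variances and covariances s[i,j] = (1/(n-1)) · Σ_k (x_{k,i} - mean_i) · (x_{k,j} - mean_j), with n-1 = 3:
  s[A,A] = ((2)·(2) + (-2)·(-2) + (3)·(3) + (-3)·(-3)) / 3 = 26/3 = 8.6667
  s[A,B] = ((2)·(2.5) + (-2)·(-2.5) + (3)·(0.5) + (-3)·(-0.5)) / 3 = 13/3 = 4.3333
  s[B,B] = ((2.5)·(2.5) + (-2.5)·(-2.5) + (0.5)·(0.5) + (-0.5)·(-0.5)) / 3 = 13/3 = 4.3333
  Sample standard deviations s_i = √(s[i,i]):
  s(A) = √(8.6667) = 2.9439
  s(B) = √(4.3333) = 2.0817

Step 3 — r_{ij} = s_{ij} / (s_i · s_j):
  r[A,A] = 1 (diagonal).
  r[A,B] = 4.3333 / (2.9439 · 2.0817) = 4.3333 / 6.1283 = 0.7071
  r[B,B] = 1 (diagonal).

R is symmetric with unit diagonal. Assembling:

R = [[1, 0.7071],
 [0.7071, 1]]


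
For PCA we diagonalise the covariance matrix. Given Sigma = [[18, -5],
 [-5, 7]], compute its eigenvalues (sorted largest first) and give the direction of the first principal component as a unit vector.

Step 1 — characteristic polynomial of 2×2 Sigma:
  det(Sigma - λI) = λ² - trace · λ + det = 0.
  trace = 18 + 7 = 25, det = 18·7 - (-5)² = 101.
Step 2 — discriminant:
  Δ = trace² - 4·det = 625 - 404 = 221.
Step 3 — eigenvalues:
  λ = (trace ± √Δ)/2 = (25 ± 14.8661)/2,
  λ_1 = 19.933,  λ_2 = 5.067.

Step 4 — unit eigenvector for λ_1: solve (Sigma - λ_1 I)v = 0. First row:
  (18 - 19.933)·v_x + (-5)·v_y = 0, i.e. (-1.933)·v_x + (-5)·v_y = 0,
  so v ∝ (b, λ_1 - a) = (-5, 1.933); multiply by -1 so the first entry is positive: u = (5, -1.933).
  ||u|| = √((5)² + (-1.933)²) = √(28.7366) ≈ 5.3607,
  v_1 = u/||u|| ≈ (0.9327, -0.3606) (||v_1|| = 1).

λ_1 = 19.933,  λ_2 = 5.067;  v_1 ≈ (0.9327, -0.3606)


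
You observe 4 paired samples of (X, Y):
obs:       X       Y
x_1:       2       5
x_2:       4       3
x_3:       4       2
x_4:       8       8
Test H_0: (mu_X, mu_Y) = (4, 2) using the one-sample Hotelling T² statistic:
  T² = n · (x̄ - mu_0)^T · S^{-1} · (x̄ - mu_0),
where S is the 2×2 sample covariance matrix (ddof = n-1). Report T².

Step 1 — sample mean vector:
  mean(X) = (2 + 4 + 4 + 8) / 4 = 18/4 = 4.5
  mean(Y) = (5 + 3 + 2 + 8) / 4 = 18/4 = 4.5
  x̄ = (4.5, 4.5),  deviation x̄ - mu_0 = (4.5, 4.5) - (4, 2) = (0.5, 2.5).

Step 2 — sample covariance matrix, S[i,j] = (1/(n-1)) · Σ_k (x_{k,i} - mean_i) · (x_{k,j} - mean_j), divisor n-1 = 3:
  S[X,X] = ((-2.5)·(-2.5) + (-0.5)·(-0.5) + (-0.5)·(-0.5) + (3.5)·(3.5)) / 3 = 19/3 = 6.3333
  S[X,Y] = ((-2.5)·(0.5) + (-0.5)·(-1.5) + (-0.5)·(-2.5) + (3.5)·(3.5)) / 3 = 13/3 = 4.3333
  S[Y,Y] = ((0.5)·(0.5) + (-1.5)·(-1.5) + (-2.5)·(-2.5) + (3.5)·(3.5)) / 3 = 21/3 = 7
  S = [[6.3333, 4.3333],
 [4.3333, 7]].

Step 3 — invert S. det(S) = 6.3333·7 - (4.3333)² = 25.5556.
  S^{-1} = (1/det) · [[d, -b], [-b, a]] = [[0.2739, -0.1696],
 [-0.1696, 0.2478]].

Step 4 — quadratic form (x̄ - mu_0)^T · S^{-1} · (x̄ - mu_0):
  S^{-1} · (x̄ - mu_0) = (-0.287, 0.5348),
  (x̄ - mu_0)^T · [...] = (0.5)·(-0.287) + (2.5)·(0.5348) = 1.1935.

Step 5 — scale by n: T² = 4 · 1.1935 = 4.7739.

T² ≈ 4.7739


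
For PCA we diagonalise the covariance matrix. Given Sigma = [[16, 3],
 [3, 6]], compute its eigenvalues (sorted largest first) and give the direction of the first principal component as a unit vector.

Step 1 — characteristic polynomial of 2×2 Sigma:
  det(Sigma - λI) = λ² - trace · λ + det = 0.
  trace = 16 + 6 = 22, det = 16·6 - (3)² = 87.
Step 2 — discriminant:
  Δ = trace² - 4·det = 484 - 348 = 136.
Step 3 — eigenvalues:
  λ = (trace ± √Δ)/2 = (22 ± 11.6619)/2,
  λ_1 = 16.831,  λ_2 = 5.169.

Step 4 — unit eigenvector for λ_1: solve (Sigma - λ_1 I)v = 0. First row:
  (16 - 16.831)·v_x + (3)·v_y = 0, i.e. (-0.831)·v_x + (3)·v_y = 0,
  so v ∝ (b, λ_1 - a) = (3, 0.831) = u.
  ||u|| = √((3)² + (0.831)²) = √(9.6905) ≈ 3.113,
  v_1 = u/||u|| ≈ (0.9637, 0.2669) (||v_1|| = 1).

λ_1 = 16.831,  λ_2 = 5.169;  v_1 ≈ (0.9637, 0.2669)


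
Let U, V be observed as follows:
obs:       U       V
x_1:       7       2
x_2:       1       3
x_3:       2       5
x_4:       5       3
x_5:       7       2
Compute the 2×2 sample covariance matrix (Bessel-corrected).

Step 1 — column means:
  mean(U) = (7 + 1 + 2 + 5 + 7) / 5 = 22/5 = 4.4
  mean(V) = (2 + 3 + 5 + 3 + 2) / 5 = 15/5 = 3

Step 2 — sample covariance S[i,j] = (1/(n-1)) · Σ_k (x_{k,i} - mean_i) · (x_{k,j} - mean_j), with n-1 = 4.
  S[U,U] = ((2.6)·(2.6) + (-3.4)·(-3.4) + (-2.4)·(-2.4) + (0.6)·(0.6) + (2.6)·(2.6)) / 4 = 31.2/4 = 7.8
  S[U,V] = ((2.6)·(-1) + (-3.4)·(0) + (-2.4)·(2) + (0.6)·(0) + (2.6)·(-1)) / 4 = -10/4 = -2.5
  S[V,V] = ((-1)·(-1) + (0)·(0) + (2)·(2) + (0)·(0) + (-1)·(-1)) / 4 = 6/4 = 1.5

S is symmetric (S[j,i] = S[i,j]). Assembling:

S = [[7.8, -2.5],
 [-2.5, 1.5]]


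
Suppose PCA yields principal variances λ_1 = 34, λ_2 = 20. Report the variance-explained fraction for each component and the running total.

Step 1 — total variance = trace(Sigma) = Σ λ_i = 34 + 20 = 54.

Step 2 — fraction explained by component i = λ_i / Σ λ:
  PC1: 34/54 = 0.6296
  PC2: 20/54 = 0.3704

Step 3 — cumulative fraction after k components = (λ_1 + ... + λ_k) / Σ λ:
  k = 1: 34/54 = 0.6296
  k = 2: (34 + 20)/54 = 54/54 = 1

Summary (fraction, with percent):

explained: PC1 0.6296 (62.96%), PC2 0.3704 (37.04%);  cumulative: 0.6296, 1


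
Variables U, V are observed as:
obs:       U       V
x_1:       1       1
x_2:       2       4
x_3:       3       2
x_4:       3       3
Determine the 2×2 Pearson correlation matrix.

Step 1 — column means:
  mean(U) = (1 + 2 + 3 + 3) / 4 = 9/4 = 2.25
  mean(V) = (1 + 4 + 2 + 3) / 4 = 10/4 = 2.5

Step 2 — sample variances and covariances s[i,j] = (1/(n-1)) · Σ_k (x_{k,i} - mean_i) · (x_{k,j} - mean_j), with n-1 = 3:
  s[U,U] = ((-1.25)·(-1.25) + (-0.25)·(-0.25) + (0.75)·(0.75) + (0.75)·(0.75)) / 3 = 2.75/3 = 0.9167
  s[U,V] = ((-1.25)·(-1.5) + (-0.25)·(1.5) + (0.75)·(-0.5) + (0.75)·(0.5)) / 3 = 1.5/3 = 0.5
  s[V,V] = ((-1.5)·(-1.5) + (1.5)·(1.5) + (-0.5)·(-0.5) + (0.5)·(0.5)) / 3 = 5/3 = 1.6667
  Sample standard deviations s_i = √(s[i,i]):
  s(U) = √(0.9167) = 0.9574
  s(V) = √(1.6667) = 1.291

Step 3 — r_{ij} = s_{ij} / (s_i · s_j):
  r[U,U] = 1 (diagonal).
  r[U,V] = 0.5 / (0.9574 · 1.291) = 0.5 / 1.236 = 0.4045
  r[V,V] = 1 (diagonal).

R is symmetric with unit diagonal. Assembling:

R = [[1, 0.4045],
 [0.4045, 1]]


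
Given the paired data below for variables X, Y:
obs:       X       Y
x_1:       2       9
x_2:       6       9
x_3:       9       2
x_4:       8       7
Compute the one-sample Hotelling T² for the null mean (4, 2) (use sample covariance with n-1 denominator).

Step 1 — sample mean vector:
  mean(X) = (2 + 6 + 9 + 8) / 4 = 25/4 = 6.25
  mean(Y) = (9 + 9 + 2 + 7) / 4 = 27/4 = 6.75
  x̄ = (6.25, 6.75),  deviation x̄ - mu_0 = (6.25, 6.75) - (4, 2) = (2.25, 4.75).

Step 2 — sample covariance matrix, S[i,j] = (1/(n-1)) · Σ_k (x_{k,i} - mean_i) · (x_{k,j} - mean_j), divisor n-1 = 3:
  S[X,X] = ((-4.25)·(-4.25) + (-0.25)·(-0.25) + (2.75)·(2.75) + (1.75)·(1.75)) / 3 = 28.75/3 = 9.5833
  S[X,Y] = ((-4.25)·(2.25) + (-0.25)·(2.25) + (2.75)·(-4.75) + (1.75)·(0.25)) / 3 = -22.75/3 = -7.5833
  S[Y,Y] = ((2.25)·(2.25) + (2.25)·(2.25) + (-4.75)·(-4.75) + (0.25)·(0.25)) / 3 = 32.75/3 = 10.9167
  S = [[9.5833, -7.5833],
 [-7.5833, 10.9167]].

Step 3 — invert S. det(S) = 9.5833·10.9167 - (-7.5833)² = 47.1111.
  S^{-1} = (1/det) · [[d, -b], [-b, a]] = [[0.2317, 0.161],
 [0.161, 0.2034]].

Step 4 — quadratic form (x̄ - mu_0)^T · S^{-1} · (x̄ - mu_0):
  S^{-1} · (x̄ - mu_0) = (1.286, 1.3284),
  (x̄ - mu_0)^T · [...] = (2.25)·(1.286) + (4.75)·(1.3284) = 9.2034.

Step 5 — scale by n: T² = 4 · 9.2034 = 36.8137.

T² ≈ 36.8137


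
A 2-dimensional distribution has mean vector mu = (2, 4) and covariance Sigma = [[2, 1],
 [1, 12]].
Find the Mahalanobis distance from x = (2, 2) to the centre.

Step 1 — centre the observation: (x - mu) = (0, -2).

Step 2 — invert Sigma. det(Sigma) = 2·12 - (1)² = 23.
  Sigma^{-1} = (1/det) · [[d, -b], [-b, a]] = [[0.5217, -0.0435],
 [-0.0435, 0.087]].

Step 3 — form the quadratic (x - mu)^T · Sigma^{-1} · (x - mu):
  Sigma^{-1} · (x - mu) = (0.087, -0.1739).
  (x - mu)^T · [Sigma^{-1} · (x - mu)] = (0)·(0.087) + (-2)·(-0.1739) = 0.3478.

Step 4 — take square root: d = √(0.3478) ≈ 0.5898.

d(x, mu) = √(0.3478) ≈ 0.5898


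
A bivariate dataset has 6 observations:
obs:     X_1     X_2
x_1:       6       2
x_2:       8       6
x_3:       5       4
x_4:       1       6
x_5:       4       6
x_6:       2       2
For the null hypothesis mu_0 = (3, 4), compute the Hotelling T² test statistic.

Step 1 — sample mean vector:
  mean(X_1) = (6 + 8 + 5 + 1 + 4 + 2) / 6 = 26/6 = 4.3333
  mean(X_2) = (2 + 6 + 4 + 6 + 6 + 2) / 6 = 26/6 = 4.3333
  x̄ = (4.3333, 4.3333),  deviation x̄ - mu_0 = (4.3333, 4.3333) - (3, 4) = (1.3333, 0.3333).

Step 2 — sample covariance matrix, S[i,j] = (1/(n-1)) · Σ_k (x_{k,i} - mean_i) · (x_{k,j} - mean_j), divisor n-1 = 5:
  S[X_1,X_1] = ((1.6667)·(1.6667) + (3.6667)·(3.6667) + (0.6667)·(0.6667) + (-3.3333)·(-3.3333) + (-0.3333)·(-0.3333) + (-2.3333)·(-2.3333)) / 5 = 33.3333/5 = 6.6667
  S[X_1,X_2] = ((1.6667)·(-2.3333) + (3.6667)·(1.6667) + (0.6667)·(-0.3333) + (-3.3333)·(1.6667) + (-0.3333)·(1.6667) + (-2.3333)·(-2.3333)) / 5 = 1.3333/5 = 0.2667
  S[X_2,X_2] = ((-2.3333)·(-2.3333) + (1.6667)·(1.6667) + (-0.3333)·(-0.3333) + (1.6667)·(1.6667) + (1.6667)·(1.6667) + (-2.3333)·(-2.3333)) / 5 = 19.3333/5 = 3.8667
  S = [[6.6667, 0.2667],
 [0.2667, 3.8667]].

Step 3 — invert S. det(S) = 6.6667·3.8667 - (0.2667)² = 25.7067.
  S^{-1} = (1/det) · [[d, -b], [-b, a]] = [[0.1504, -0.0104],
 [-0.0104, 0.2593]].

Step 4 — quadratic form (x̄ - mu_0)^T · S^{-1} · (x̄ - mu_0):
  S^{-1} · (x̄ - mu_0) = (0.1971, 0.0726),
  (x̄ - mu_0)^T · [...] = (1.3333)·(0.1971) + (0.3333)·(0.0726) = 0.287.

Step 5 — scale by n: T² = 6 · 0.287 = 1.722.

T² ≈ 1.722


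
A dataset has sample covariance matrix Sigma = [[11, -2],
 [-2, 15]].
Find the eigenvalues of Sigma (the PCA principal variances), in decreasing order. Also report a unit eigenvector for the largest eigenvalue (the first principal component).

Step 1 — characteristic polynomial of 2×2 Sigma:
  det(Sigma - λI) = λ² - trace · λ + det = 0.
  trace = 11 + 15 = 26, det = 11·15 - (-2)² = 161.
Step 2 — discriminant:
  Δ = trace² - 4·det = 676 - 644 = 32.
Step 3 — eigenvalues:
  λ = (trace ± √Δ)/2 = (26 ± 5.6569)/2,
  λ_1 = 15.8284,  λ_2 = 10.1716.

Step 4 — unit eigenvector for λ_1: solve (Sigma - λ_1 I)v = 0. First row:
  (11 - 15.8284)·v_x + (-2)·v_y = 0, i.e. (-4.8284)·v_x + (-2)·v_y = 0,
  so v ∝ (b, λ_1 - a) = (-2, 4.8284); multiply by -1 so the first entry is positive: u = (2, -4.8284).
  ||u|| = √((2)² + (-4.8284)²) = √(27.3137) ≈ 5.2263,
  v_1 = u/||u|| ≈ (0.3827, -0.9239) (||v_1|| = 1).

λ_1 = 15.8284,  λ_2 = 10.1716;  v_1 ≈ (0.3827, -0.9239)


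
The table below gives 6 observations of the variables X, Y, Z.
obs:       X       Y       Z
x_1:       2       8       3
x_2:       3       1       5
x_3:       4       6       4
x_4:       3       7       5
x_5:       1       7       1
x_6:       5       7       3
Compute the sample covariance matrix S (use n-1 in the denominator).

Step 1 — column means:
  mean(X) = (2 + 3 + 4 + 3 + 1 + 5) / 6 = 18/6 = 3
  mean(Y) = (8 + 1 + 6 + 7 + 7 + 7) / 6 = 36/6 = 6
  mean(Z) = (3 + 5 + 4 + 5 + 1 + 3) / 6 = 21/6 = 3.5

Step 2 — sample covariance S[i,j] = (1/(n-1)) · Σ_k (x_{k,i} - mean_i) · (x_{k,j} - mean_j), with n-1 = 5.
  S[X,X] = ((-1)·(-1) + (0)·(0) + (1)·(1) + (0)·(0) + (-2)·(-2) + (2)·(2)) / 5 = 10/5 = 2
  S[X,Y] = ((-1)·(2) + (0)·(-5) + (1)·(0) + (0)·(1) + (-2)·(1) + (2)·(1)) / 5 = -2/5 = -0.4
  S[X,Z] = ((-1)·(-0.5) + (0)·(1.5) + (1)·(0.5) + (0)·(1.5) + (-2)·(-2.5) + (2)·(-0.5)) / 5 = 5/5 = 1
  S[Y,Y] = ((2)·(2) + (-5)·(-5) + (0)·(0) + (1)·(1) + (1)·(1) + (1)·(1)) / 5 = 32/5 = 6.4
  S[Y,Z] = ((2)·(-0.5) + (-5)·(1.5) + (0)·(0.5) + (1)·(1.5) + (1)·(-2.5) + (1)·(-0.5)) / 5 = -10/5 = -2
  S[Z,Z] = ((-0.5)·(-0.5) + (1.5)·(1.5) + (0.5)·(0.5) + (1.5)·(1.5) + (-2.5)·(-2.5) + (-0.5)·(-0.5)) / 5 = 11.5/5 = 2.3

S is symmetric (S[j,i] = S[i,j]). Assembling:

S = [[2, -0.4, 1],
 [-0.4, 6.4, -2],
 [1, -2, 2.3]]


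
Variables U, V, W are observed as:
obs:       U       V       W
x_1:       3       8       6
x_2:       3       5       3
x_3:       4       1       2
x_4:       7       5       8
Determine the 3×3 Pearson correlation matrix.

Step 1 — column means:
  mean(U) = (3 + 3 + 4 + 7) / 4 = 17/4 = 4.25
  mean(V) = (8 + 5 + 1 + 5) / 4 = 19/4 = 4.75
  mean(W) = (6 + 3 + 2 + 8) / 4 = 19/4 = 4.75

Step 2 — sample variances and covariances s[i,j] = (1/(n-1)) · Σ_k (x_{k,i} - mean_i) · (x_{k,j} - mean_j), with n-1 = 3:
  s[U,U] = ((-1.25)·(-1.25) + (-1.25)·(-1.25) + (-0.25)·(-0.25) + (2.75)·(2.75)) / 3 = 10.75/3 = 3.5833
  s[U,V] = ((-1.25)·(3.25) + (-1.25)·(0.25) + (-0.25)·(-3.75) + (2.75)·(0.25)) / 3 = -2.75/3 = -0.9167
  s[U,W] = ((-1.25)·(1.25) + (-1.25)·(-1.75) + (-0.25)·(-2.75) + (2.75)·(3.25)) / 3 = 10.25/3 = 3.4167
  s[V,V] = ((3.25)·(3.25) + (0.25)·(0.25) + (-3.75)·(-3.75) + (0.25)·(0.25)) / 3 = 24.75/3 = 8.25
  s[V,W] = ((3.25)·(1.25) + (0.25)·(-1.75) + (-3.75)·(-2.75) + (0.25)·(3.25)) / 3 = 14.75/3 = 4.9167
  s[W,W] = ((1.25)·(1.25) + (-1.75)·(-1.75) + (-2.75)·(-2.75) + (3.25)·(3.25)) / 3 = 22.75/3 = 7.5833
  Sample standard deviations s_i = √(s[i,i]):
  s(U) = √(3.5833) = 1.893
  s(V) = √(8.25) = 2.8723
  s(W) = √(7.5833) = 2.7538

Step 3 — r_{ij} = s_{ij} / (s_i · s_j):
  r[U,U] = 1 (diagonal).
  r[U,V] = -0.9167 / (1.893 · 2.8723) = -0.9167 / 5.4371 = -0.1686
  r[U,W] = 3.4167 / (1.893 · 2.7538) = 3.4167 / 5.2128 = 0.6554
  r[V,V] = 1 (diagonal).
  r[V,W] = 4.9167 / (2.8723 · 2.7538) = 4.9167 / 7.9096 = 0.6216
  r[W,W] = 1 (diagonal).

R is symmetric with unit diagonal. Assembling:

R = [[1, -0.1686, 0.6554],
 [-0.1686, 1, 0.6216],
 [0.6554, 0.6216, 1]]


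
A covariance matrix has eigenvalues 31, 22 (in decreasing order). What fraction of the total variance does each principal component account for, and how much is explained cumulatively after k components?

Step 1 — total variance = trace(Sigma) = Σ λ_i = 31 + 22 = 53.

Step 2 — fraction explained by component i = λ_i / Σ λ:
  PC1: 31/53 = 0.5849
  PC2: 22/53 = 0.4151

Step 3 — cumulative fraction after k components = (λ_1 + ... + λ_k) / Σ λ:
  k = 1: 31/53 = 0.5849
  k = 2: (31 + 22)/53 = 53/53 = 1

Summary (fraction, with percent):

explained: PC1 0.5849 (58.49%), PC2 0.4151 (41.51%);  cumulative: 0.5849, 1


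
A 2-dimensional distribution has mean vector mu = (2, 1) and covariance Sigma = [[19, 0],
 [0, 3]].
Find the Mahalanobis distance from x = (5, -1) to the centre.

Step 1 — centre the observation: (x - mu) = (3, -2).

Step 2 — invert Sigma. det(Sigma) = 19·3 - (0)² = 57.
  Sigma^{-1} = (1/det) · [[d, -b], [-b, a]] = [[0.0526, 0],
 [0, 0.3333]].

Step 3 — form the quadratic (x - mu)^T · Sigma^{-1} · (x - mu):
  Sigma^{-1} · (x - mu) = (0.1579, -0.6667).
  (x - mu)^T · [Sigma^{-1} · (x - mu)] = (3)·(0.1579) + (-2)·(-0.6667) = 1.807.

Step 4 — take square root: d = √(1.807) ≈ 1.3443.

d(x, mu) = √(1.807) ≈ 1.3443


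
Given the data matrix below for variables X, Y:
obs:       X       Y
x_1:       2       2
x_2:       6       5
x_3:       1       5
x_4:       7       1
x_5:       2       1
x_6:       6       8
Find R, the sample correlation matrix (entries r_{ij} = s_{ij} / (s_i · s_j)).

Step 1 — column means:
  mean(X) = (2 + 6 + 1 + 7 + 2 + 6) / 6 = 24/6 = 4
  mean(Y) = (2 + 5 + 5 + 1 + 1 + 8) / 6 = 22/6 = 3.6667

Step 2 — sample variances and covariances s[i,j] = (1/(n-1)) · Σ_k (x_{k,i} - mean_i) · (x_{k,j} - mean_j), with n-1 = 5:
  s[X,X] = ((-2)·(-2) + (2)·(2) + (-3)·(-3) + (3)·(3) + (-2)·(-2) + (2)·(2)) / 5 = 34/5 = 6.8
  s[X,Y] = ((-2)·(-1.6667) + (2)·(1.3333) + (-3)·(1.3333) + (3)·(-2.6667) + (-2)·(-2.6667) + (2)·(4.3333)) / 5 = 8/5 = 1.6
  s[Y,Y] = ((-1.6667)·(-1.6667) + (1.3333)·(1.3333) + (1.3333)·(1.3333) + (-2.6667)·(-2.6667) + (-2.6667)·(-2.6667) + (4.3333)·(4.3333)) / 5 = 39.3333/5 = 7.8667
  Sample standard deviations s_i = √(s[i,i]):
  s(X) = √(6.8) = 2.6077
  s(Y) = √(7.8667) = 2.8048

Step 3 — r_{ij} = s_{ij} / (s_i · s_j):
  r[X,X] = 1 (diagonal).
  r[X,Y] = 1.6 / (2.6077 · 2.8048) = 1.6 / 7.3139 = 0.2188
  r[Y,Y] = 1 (diagonal).

R is symmetric with unit diagonal. Assembling:

R = [[1, 0.2188],
 [0.2188, 1]]


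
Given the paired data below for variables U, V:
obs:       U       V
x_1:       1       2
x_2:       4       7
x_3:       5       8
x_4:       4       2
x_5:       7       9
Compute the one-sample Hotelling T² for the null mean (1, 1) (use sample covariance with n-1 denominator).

Step 1 — sample mean vector:
  mean(U) = (1 + 4 + 5 + 4 + 7) / 5 = 21/5 = 4.2
  mean(V) = (2 + 7 + 8 + 2 + 9) / 5 = 28/5 = 5.6
  x̄ = (4.2, 5.6),  deviation x̄ - mu_0 = (4.2, 5.6) - (1, 1) = (3.2, 4.6).

Step 2 — sample covariance matrix, S[i,j] = (1/(n-1)) · Σ_k (x_{k,i} - mean_i) · (x_{k,j} - mean_j), divisor n-1 = 4:
  S[U,U] = ((-3.2)·(-3.2) + (-0.2)·(-0.2) + (0.8)·(0.8) + (-0.2)·(-0.2) + (2.8)·(2.8)) / 4 = 18.8/4 = 4.7
  S[U,V] = ((-3.2)·(-3.6) + (-0.2)·(1.4) + (0.8)·(2.4) + (-0.2)·(-3.6) + (2.8)·(3.4)) / 4 = 23.4/4 = 5.85
  S[V,V] = ((-3.6)·(-3.6) + (1.4)·(1.4) + (2.4)·(2.4) + (-3.6)·(-3.6) + (3.4)·(3.4)) / 4 = 45.2/4 = 11.3
  S = [[4.7, 5.85],
 [5.85, 11.3]].

Step 3 — invert S. det(S) = 4.7·11.3 - (5.85)² = 18.8875.
  S^{-1} = (1/det) · [[d, -b], [-b, a]] = [[0.5983, -0.3097],
 [-0.3097, 0.2488]].

Step 4 — quadratic form (x̄ - mu_0)^T · S^{-1} · (x̄ - mu_0):
  S^{-1} · (x̄ - mu_0) = (0.4897, 0.1535),
  (x̄ - mu_0)^T · [...] = (3.2)·(0.4897) + (4.6)·(0.1535) = 2.2735.

Step 5 — scale by n: T² = 5 · 2.2735 = 11.3673.

T² ≈ 11.3673


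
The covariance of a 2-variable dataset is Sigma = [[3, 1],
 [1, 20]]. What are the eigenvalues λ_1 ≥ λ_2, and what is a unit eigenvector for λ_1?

Step 1 — characteristic polynomial of 2×2 Sigma:
  det(Sigma - λI) = λ² - trace · λ + det = 0.
  trace = 3 + 20 = 23, det = 3·20 - (1)² = 59.
Step 2 — discriminant:
  Δ = trace² - 4·det = 529 - 236 = 293.
Step 3 — eigenvalues:
  λ = (trace ± √Δ)/2 = (23 ± 17.1172)/2,
  λ_1 = 20.0586,  λ_2 = 2.9414.

Step 4 — unit eigenvector for λ_1: solve (Sigma - λ_1 I)v = 0. First row:
  (3 - 20.0586)·v_x + (1)·v_y = 0, i.e. (-17.0586)·v_x + (1)·v_y = 0,
  so v ∝ (b, λ_1 - a) = (1, 17.0586) = u.
  ||u|| = √((1)² + (17.0586)²) = √(291.9966) ≈ 17.0879,
  v_1 = u/||u|| ≈ (0.0585, 0.9983) (||v_1|| = 1).

λ_1 = 20.0586,  λ_2 = 2.9414;  v_1 ≈ (0.0585, 0.9983)


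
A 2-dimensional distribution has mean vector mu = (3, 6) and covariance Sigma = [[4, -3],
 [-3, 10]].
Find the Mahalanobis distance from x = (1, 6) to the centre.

Step 1 — centre the observation: (x - mu) = (-2, 0).

Step 2 — invert Sigma. det(Sigma) = 4·10 - (-3)² = 31.
  Sigma^{-1} = (1/det) · [[d, -b], [-b, a]] = [[0.3226, 0.0968],
 [0.0968, 0.129]].

Step 3 — form the quadratic (x - mu)^T · Sigma^{-1} · (x - mu):
  Sigma^{-1} · (x - mu) = (-0.6452, -0.1935).
  (x - mu)^T · [Sigma^{-1} · (x - mu)] = (-2)·(-0.6452) + (0)·(-0.1935) = 1.2903.

Step 4 — take square root: d = √(1.2903) ≈ 1.1359.

d(x, mu) = √(1.2903) ≈ 1.1359


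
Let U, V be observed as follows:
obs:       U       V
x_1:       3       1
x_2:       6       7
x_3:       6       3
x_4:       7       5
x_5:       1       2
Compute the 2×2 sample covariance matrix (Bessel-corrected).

Step 1 — column means:
  mean(U) = (3 + 6 + 6 + 7 + 1) / 5 = 23/5 = 4.6
  mean(V) = (1 + 7 + 3 + 5 + 2) / 5 = 18/5 = 3.6

Step 2 — sample covariance S[i,j] = (1/(n-1)) · Σ_k (x_{k,i} - mean_i) · (x_{k,j} - mean_j), with n-1 = 4.
  S[U,U] = ((-1.6)·(-1.6) + (1.4)·(1.4) + (1.4)·(1.4) + (2.4)·(2.4) + (-3.6)·(-3.6)) / 4 = 25.2/4 = 6.3
  S[U,V] = ((-1.6)·(-2.6) + (1.4)·(3.4) + (1.4)·(-0.6) + (2.4)·(1.4) + (-3.6)·(-1.6)) / 4 = 17.2/4 = 4.3
  S[V,V] = ((-2.6)·(-2.6) + (3.4)·(3.4) + (-0.6)·(-0.6) + (1.4)·(1.4) + (-1.6)·(-1.6)) / 4 = 23.2/4 = 5.8

S is symmetric (S[j,i] = S[i,j]). Assembling:

S = [[6.3, 4.3],
 [4.3, 5.8]]


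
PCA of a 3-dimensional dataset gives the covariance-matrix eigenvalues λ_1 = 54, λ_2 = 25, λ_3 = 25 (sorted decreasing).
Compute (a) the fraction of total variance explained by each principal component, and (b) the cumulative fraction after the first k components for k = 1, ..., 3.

Step 1 — total variance = trace(Sigma) = Σ λ_i = 54 + 25 + 25 = 104.

Step 2 — fraction explained by component i = λ_i / Σ λ:
  PC1: 54/104 = 0.5192
  PC2: 25/104 = 0.2404
  PC3: 25/104 = 0.2404

Step 3 — cumulative fraction after k components = (λ_1 + ... + λ_k) / Σ λ:
  k = 1: 54/104 = 0.5192
  k = 2: (54 + 25)/104 = 79/104 = 0.7596
  k = 3: (54 + 25 + 25)/104 = 104/104 = 1

Summary (fraction, with percent):

explained: PC1 0.5192 (51.92%), PC2 0.2404 (24.04%), PC3 0.2404 (24.04%);  cumulative: 0.5192, 0.7596, 1


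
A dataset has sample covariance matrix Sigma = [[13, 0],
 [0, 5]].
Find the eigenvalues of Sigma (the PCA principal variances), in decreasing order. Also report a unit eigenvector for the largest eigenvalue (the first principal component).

Step 1 — characteristic polynomial of 2×2 Sigma:
  det(Sigma - λI) = λ² - trace · λ + det = 0.
  trace = 13 + 5 = 18, det = 13·5 - (0)² = 65.
Step 2 — discriminant:
  Δ = trace² - 4·det = 324 - 260 = 64.
Step 3 — eigenvalues:
  λ = (trace ± √Δ)/2 = (18 ± 8)/2,
  λ_1 = 13,  λ_2 = 5.

Step 4 — unit eigenvector for λ_1: Sigma is diagonal, so its eigenvectors are the coordinate axes. λ_1 = 13 is the diagonal entry on the first coordinate axis, hence
  v_1 = (1, 0) (||v_1|| = 1).

λ_1 = 13,  λ_2 = 5;  v_1 ≈ (1, 0)


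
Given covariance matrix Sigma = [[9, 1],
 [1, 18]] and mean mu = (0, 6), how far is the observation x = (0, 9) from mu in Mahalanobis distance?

Step 1 — centre the observation: (x - mu) = (0, 3).

Step 2 — invert Sigma. det(Sigma) = 9·18 - (1)² = 161.
  Sigma^{-1} = (1/det) · [[d, -b], [-b, a]] = [[0.1118, -0.0062],
 [-0.0062, 0.0559]].

Step 3 — form the quadratic (x - mu)^T · Sigma^{-1} · (x - mu):
  Sigma^{-1} · (x - mu) = (-0.0186, 0.1677).
  (x - mu)^T · [Sigma^{-1} · (x - mu)] = (0)·(-0.0186) + (3)·(0.1677) = 0.5031.

Step 4 — take square root: d = √(0.5031) ≈ 0.7093.

d(x, mu) = √(0.5031) ≈ 0.7093


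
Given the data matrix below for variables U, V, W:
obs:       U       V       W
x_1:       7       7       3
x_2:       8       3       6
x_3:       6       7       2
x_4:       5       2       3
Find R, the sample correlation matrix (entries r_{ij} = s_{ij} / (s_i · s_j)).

Step 1 — column means:
  mean(U) = (7 + 8 + 6 + 5) / 4 = 26/4 = 6.5
  mean(V) = (7 + 3 + 7 + 2) / 4 = 19/4 = 4.75
  mean(W) = (3 + 6 + 2 + 3) / 4 = 14/4 = 3.5

Step 2 — sample variances and covariances s[i,j] = (1/(n-1)) · Σ_k (x_{k,i} - mean_i) · (x_{k,j} - mean_j), with n-1 = 3:
  s[U,U] = ((0.5)·(0.5) + (1.5)·(1.5) + (-0.5)·(-0.5) + (-1.5)·(-1.5)) / 3 = 5/3 = 1.6667
  s[U,V] = ((0.5)·(2.25) + (1.5)·(-1.75) + (-0.5)·(2.25) + (-1.5)·(-2.75)) / 3 = 1.5/3 = 0.5
  s[U,W] = ((0.5)·(-0.5) + (1.5)·(2.5) + (-0.5)·(-1.5) + (-1.5)·(-0.5)) / 3 = 5/3 = 1.6667
  s[V,V] = ((2.25)·(2.25) + (-1.75)·(-1.75) + (2.25)·(2.25) + (-2.75)·(-2.75)) / 3 = 20.75/3 = 6.9167
  s[V,W] = ((2.25)·(-0.5) + (-1.75)·(2.5) + (2.25)·(-1.5) + (-2.75)·(-0.5)) / 3 = -7.5/3 = -2.5
  s[W,W] = ((-0.5)·(-0.5) + (2.5)·(2.5) + (-1.5)·(-1.5) + (-0.5)·(-0.5)) / 3 = 9/3 = 3
  Sample standard deviations s_i = √(s[i,i]):
  s(U) = √(1.6667) = 1.291
  s(V) = √(6.9167) = 2.63
  s(W) = √(3) = 1.7321

Step 3 — r_{ij} = s_{ij} / (s_i · s_j):
  r[U,U] = 1 (diagonal).
  r[U,V] = 0.5 / (1.291 · 2.63) = 0.5 / 3.3953 = 0.1473
  r[U,W] = 1.6667 / (1.291 · 1.7321) = 1.6667 / 2.2361 = 0.7454
  r[V,V] = 1 (diagonal).
  r[V,W] = -2.5 / (2.63 · 1.7321) = -2.5 / 4.5552 = -0.5488
  r[W,W] = 1 (diagonal).

R is symmetric with unit diagonal. Assembling:

R = [[1, 0.1473, 0.7454],
 [0.1473, 1, -0.5488],
 [0.7454, -0.5488, 1]]


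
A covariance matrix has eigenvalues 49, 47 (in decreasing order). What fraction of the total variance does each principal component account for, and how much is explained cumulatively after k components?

Step 1 — total variance = trace(Sigma) = Σ λ_i = 49 + 47 = 96.

Step 2 — fraction explained by component i = λ_i / Σ λ:
  PC1: 49/96 = 0.5104
  PC2: 47/96 = 0.4896

Step 3 — cumulative fraction after k components = (λ_1 + ... + λ_k) / Σ λ:
  k = 1: 49/96 = 0.5104
  k = 2: (49 + 47)/96 = 96/96 = 1

Summary (fraction, with percent):

explained: PC1 0.5104 (51.04%), PC2 0.4896 (48.96%);  cumulative: 0.5104, 1


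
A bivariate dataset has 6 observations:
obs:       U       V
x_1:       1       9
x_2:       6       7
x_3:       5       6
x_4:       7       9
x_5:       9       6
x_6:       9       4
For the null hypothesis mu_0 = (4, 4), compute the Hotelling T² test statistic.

Step 1 — sample mean vector:
  mean(U) = (1 + 6 + 5 + 7 + 9 + 9) / 6 = 37/6 = 6.1667
  mean(V) = (9 + 7 + 6 + 9 + 6 + 4) / 6 = 41/6 = 6.8333
  x̄ = (6.1667, 6.8333),  deviation x̄ - mu_0 = (6.1667, 6.8333) - (4, 4) = (2.1667, 2.8333).

Step 2 — sample covariance matrix, S[i,j] = (1/(n-1)) · Σ_k (x_{k,i} - mean_i) · (x_{k,j} - mean_j), divisor n-1 = 5:
  S[U,U] = ((-5.1667)·(-5.1667) + (-0.1667)·(-0.1667) + (-1.1667)·(-1.1667) + (0.8333)·(0.8333) + (2.8333)·(2.8333) + (2.8333)·(2.8333)) / 5 = 44.8333/5 = 8.9667
  S[U,V] = ((-5.1667)·(2.1667) + (-0.1667)·(0.1667) + (-1.1667)·(-0.8333) + (0.8333)·(2.1667) + (2.8333)·(-0.8333) + (2.8333)·(-2.8333)) / 5 = -18.8333/5 = -3.7667
  S[V,V] = ((2.1667)·(2.1667) + (0.1667)·(0.1667) + (-0.8333)·(-0.8333) + (2.1667)·(2.1667) + (-0.8333)·(-0.8333) + (-2.8333)·(-2.8333)) / 5 = 18.8333/5 = 3.7667
  S = [[8.9667, -3.7667],
 [-3.7667, 3.7667]].

Step 3 — invert S. det(S) = 8.9667·3.7667 - (-3.7667)² = 19.5867.
  S^{-1} = (1/det) · [[d, -b], [-b, a]] = [[0.1923, 0.1923],
 [0.1923, 0.4578]].

Step 4 — quadratic form (x̄ - mu_0)^T · S^{-1} · (x̄ - mu_0):
  S^{-1} · (x̄ - mu_0) = (0.9615, 1.7138),
  (x̄ - mu_0)^T · [...] = (2.1667)·(0.9615) + (2.8333)·(1.7138) = 6.939.

Step 5 — scale by n: T² = 6 · 6.939 = 41.6338.

T² ≈ 41.6338


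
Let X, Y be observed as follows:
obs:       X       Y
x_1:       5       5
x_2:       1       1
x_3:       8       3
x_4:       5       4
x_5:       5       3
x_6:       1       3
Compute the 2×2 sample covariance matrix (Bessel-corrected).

Step 1 — column means:
  mean(X) = (5 + 1 + 8 + 5 + 5 + 1) / 6 = 25/6 = 4.1667
  mean(Y) = (5 + 1 + 3 + 4 + 3 + 3) / 6 = 19/6 = 3.1667

Step 2 — sample covariance S[i,j] = (1/(n-1)) · Σ_k (x_{k,i} - mean_i) · (x_{k,j} - mean_j), with n-1 = 5.
  S[X,X] = ((0.8333)·(0.8333) + (-3.1667)·(-3.1667) + (3.8333)·(3.8333) + (0.8333)·(0.8333) + (0.8333)·(0.8333) + (-3.1667)·(-3.1667)) / 5 = 36.8333/5 = 7.3667
  S[X,Y] = ((0.8333)·(1.8333) + (-3.1667)·(-2.1667) + (3.8333)·(-0.1667) + (0.8333)·(0.8333) + (0.8333)·(-0.1667) + (-3.1667)·(-0.1667)) / 5 = 8.8333/5 = 1.7667
  S[Y,Y] = ((1.8333)·(1.8333) + (-2.1667)·(-2.1667) + (-0.1667)·(-0.1667) + (0.8333)·(0.8333) + (-0.1667)·(-0.1667) + (-0.1667)·(-0.1667)) / 5 = 8.8333/5 = 1.7667

S is symmetric (S[j,i] = S[i,j]). Assembling:

S = [[7.3667, 1.7667],
 [1.7667, 1.7667]]


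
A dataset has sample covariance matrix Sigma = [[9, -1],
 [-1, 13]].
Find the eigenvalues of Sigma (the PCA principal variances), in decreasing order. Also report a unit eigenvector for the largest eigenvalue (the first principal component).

Step 1 — characteristic polynomial of 2×2 Sigma:
  det(Sigma - λI) = λ² - trace · λ + det = 0.
  trace = 9 + 13 = 22, det = 9·13 - (-1)² = 116.
Step 2 — discriminant:
  Δ = trace² - 4·det = 484 - 464 = 20.
Step 3 — eigenvalues:
  λ = (trace ± √Δ)/2 = (22 ± 4.4721)/2,
  λ_1 = 13.2361,  λ_2 = 8.7639.

Step 4 — unit eigenvector for λ_1: solve (Sigma - λ_1 I)v = 0. First row:
  (9 - 13.2361)·v_x + (-1)·v_y = 0, i.e. (-4.2361)·v_x + (-1)·v_y = 0,
  so v ∝ (b, λ_1 - a) = (-1, 4.2361); multiply by -1 so the first entry is positive: u = (1, -4.2361).
  ||u|| = √((1)² + (-4.2361)²) = √(18.9443) ≈ 4.3525,
  v_1 = u/||u|| ≈ (0.2298, -0.9732) (||v_1|| = 1).

λ_1 = 13.2361,  λ_2 = 8.7639;  v_1 ≈ (0.2298, -0.9732)


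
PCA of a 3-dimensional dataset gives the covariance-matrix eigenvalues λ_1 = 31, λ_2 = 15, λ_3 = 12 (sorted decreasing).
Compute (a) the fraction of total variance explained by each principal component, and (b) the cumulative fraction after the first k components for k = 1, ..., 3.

Step 1 — total variance = trace(Sigma) = Σ λ_i = 31 + 15 + 12 = 58.

Step 2 — fraction explained by component i = λ_i / Σ λ:
  PC1: 31/58 = 0.5345
  PC2: 15/58 = 0.2586
  PC3: 12/58 = 0.2069

Step 3 — cumulative fraction after k components = (λ_1 + ... + λ_k) / Σ λ:
  k = 1: 31/58 = 0.5345
  k = 2: (31 + 15)/58 = 46/58 = 0.7931
  k = 3: (31 + 15 + 12)/58 = 58/58 = 1

Summary (fraction, with percent):

explained: PC1 0.5345 (53.45%), PC2 0.2586 (25.86%), PC3 0.2069 (20.69%);  cumulative: 0.5345, 0.7931, 1


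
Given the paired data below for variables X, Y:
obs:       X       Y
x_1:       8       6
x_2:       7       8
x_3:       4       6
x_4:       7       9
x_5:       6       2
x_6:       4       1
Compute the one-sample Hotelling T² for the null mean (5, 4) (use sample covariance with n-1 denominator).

Step 1 — sample mean vector:
  mean(X) = (8 + 7 + 4 + 7 + 6 + 4) / 6 = 36/6 = 6
  mean(Y) = (6 + 8 + 6 + 9 + 2 + 1) / 6 = 32/6 = 5.3333
  x̄ = (6, 5.3333),  deviation x̄ - mu_0 = (6, 5.3333) - (5, 4) = (1, 1.3333).

Step 2 — sample covariance matrix, S[i,j] = (1/(n-1)) · Σ_k (x_{k,i} - mean_i) · (x_{k,j} - mean_j), divisor n-1 = 5:
  S[X,X] = ((2)·(2) + (1)·(1) + (-2)·(-2) + (1)·(1) + (0)·(0) + (-2)·(-2)) / 5 = 14/5 = 2.8
  S[X,Y] = ((2)·(0.6667) + (1)·(2.6667) + (-2)·(0.6667) + (1)·(3.6667) + (0)·(-3.3333) + (-2)·(-4.3333)) / 5 = 15/5 = 3
  S[Y,Y] = ((0.6667)·(0.6667) + (2.6667)·(2.6667) + (0.6667)·(0.6667) + (3.6667)·(3.6667) + (-3.3333)·(-3.3333) + (-4.3333)·(-4.3333)) / 5 = 51.3333/5 = 10.2667
  S = [[2.8, 3],
 [3, 10.2667]].

Step 3 — invert S. det(S) = 2.8·10.2667 - (3)² = 19.7467.
  S^{-1} = (1/det) · [[d, -b], [-b, a]] = [[0.5199, -0.1519],
 [-0.1519, 0.1418]].

Step 4 — quadratic form (x̄ - mu_0)^T · S^{-1} · (x̄ - mu_0):
  S^{-1} · (x̄ - mu_0) = (0.3174, 0.0371),
  (x̄ - mu_0)^T · [...] = (1)·(0.3174) + (1.3333)·(0.0371) = 0.3669.

Step 5 — scale by n: T² = 6 · 0.3669 = 2.2012.

T² ≈ 2.2012


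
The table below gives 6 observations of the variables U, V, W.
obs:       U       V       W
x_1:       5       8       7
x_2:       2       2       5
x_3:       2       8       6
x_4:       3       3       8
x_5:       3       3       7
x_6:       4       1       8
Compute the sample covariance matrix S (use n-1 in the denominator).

Step 1 — column means:
  mean(U) = (5 + 2 + 2 + 3 + 3 + 4) / 6 = 19/6 = 3.1667
  mean(V) = (8 + 2 + 8 + 3 + 3 + 1) / 6 = 25/6 = 4.1667
  mean(W) = (7 + 5 + 6 + 8 + 7 + 8) / 6 = 41/6 = 6.8333

Step 2 — sample covariance S[i,j] = (1/(n-1)) · Σ_k (x_{k,i} - mean_i) · (x_{k,j} - mean_j), with n-1 = 5.
  S[U,U] = ((1.8333)·(1.8333) + (-1.1667)·(-1.1667) + (-1.1667)·(-1.1667) + (-0.1667)·(-0.1667) + (-0.1667)·(-0.1667) + (0.8333)·(0.8333)) / 5 = 6.8333/5 = 1.3667
  S[U,V] = ((1.8333)·(3.8333) + (-1.1667)·(-2.1667) + (-1.1667)·(3.8333) + (-0.1667)·(-1.1667) + (-0.1667)·(-1.1667) + (0.8333)·(-3.1667)) / 5 = 2.8333/5 = 0.5667
  S[U,W] = ((1.8333)·(0.1667) + (-1.1667)·(-1.8333) + (-1.1667)·(-0.8333) + (-0.1667)·(1.1667) + (-0.1667)·(0.1667) + (0.8333)·(1.1667)) / 5 = 4.1667/5 = 0.8333
  S[V,V] = ((3.8333)·(3.8333) + (-2.1667)·(-2.1667) + (3.8333)·(3.8333) + (-1.1667)·(-1.1667) + (-1.1667)·(-1.1667) + (-3.1667)·(-3.1667)) / 5 = 46.8333/5 = 9.3667
  S[V,W] = ((3.8333)·(0.1667) + (-2.1667)·(-1.8333) + (3.8333)·(-0.8333) + (-1.1667)·(1.1667) + (-1.1667)·(0.1667) + (-3.1667)·(1.1667)) / 5 = -3.8333/5 = -0.7667
  S[W,W] = ((0.1667)·(0.1667) + (-1.8333)·(-1.8333) + (-0.8333)·(-0.8333) + (1.1667)·(1.1667) + (0.1667)·(0.1667) + (1.1667)·(1.1667)) / 5 = 6.8333/5 = 1.3667

S is symmetric (S[j,i] = S[i,j]). Assembling:

S = [[1.3667, 0.5667, 0.8333],
 [0.5667, 9.3667, -0.7667],
 [0.8333, -0.7667, 1.3667]]


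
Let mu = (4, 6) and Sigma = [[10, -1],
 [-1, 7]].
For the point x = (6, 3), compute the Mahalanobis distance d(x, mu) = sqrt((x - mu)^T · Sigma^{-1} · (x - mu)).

Step 1 — centre the observation: (x - mu) = (2, -3).

Step 2 — invert Sigma. det(Sigma) = 10·7 - (-1)² = 69.
  Sigma^{-1} = (1/det) · [[d, -b], [-b, a]] = [[0.1014, 0.0145],
 [0.0145, 0.1449]].

Step 3 — form the quadratic (x - mu)^T · Sigma^{-1} · (x - mu):
  Sigma^{-1} · (x - mu) = (0.1594, -0.4058).
  (x - mu)^T · [Sigma^{-1} · (x - mu)] = (2)·(0.1594) + (-3)·(-0.4058) = 1.5362.

Step 4 — take square root: d = √(1.5362) ≈ 1.2394.

d(x, mu) = √(1.5362) ≈ 1.2394


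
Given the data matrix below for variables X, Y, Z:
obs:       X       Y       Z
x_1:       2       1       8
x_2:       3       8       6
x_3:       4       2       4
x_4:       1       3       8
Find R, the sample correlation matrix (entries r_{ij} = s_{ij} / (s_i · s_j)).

Step 1 — column means:
  mean(X) = (2 + 3 + 4 + 1) / 4 = 10/4 = 2.5
  mean(Y) = (1 + 8 + 2 + 3) / 4 = 14/4 = 3.5
  mean(Z) = (8 + 6 + 4 + 8) / 4 = 26/4 = 6.5

Step 2 — sample variances and covariances s[i,j] = (1/(n-1)) · Σ_k (x_{k,i} - mean_i) · (x_{k,j} - mean_j), with n-1 = 3:
  s[X,X] = ((-0.5)·(-0.5) + (0.5)·(0.5) + (1.5)·(1.5) + (-1.5)·(-1.5)) / 3 = 5/3 = 1.6667
  s[X,Y] = ((-0.5)·(-2.5) + (0.5)·(4.5) + (1.5)·(-1.5) + (-1.5)·(-0.5)) / 3 = 2/3 = 0.6667
  s[X,Z] = ((-0.5)·(1.5) + (0.5)·(-0.5) + (1.5)·(-2.5) + (-1.5)·(1.5)) / 3 = -7/3 = -2.3333
  s[Y,Y] = ((-2.5)·(-2.5) + (4.5)·(4.5) + (-1.5)·(-1.5) + (-0.5)·(-0.5)) / 3 = 29/3 = 9.6667
  s[Y,Z] = ((-2.5)·(1.5) + (4.5)·(-0.5) + (-1.5)·(-2.5) + (-0.5)·(1.5)) / 3 = -3/3 = -1
  s[Z,Z] = ((1.5)·(1.5) + (-0.5)·(-0.5) + (-2.5)·(-2.5) + (1.5)·(1.5)) / 3 = 11/3 = 3.6667
  Sample standard deviations s_i = √(s[i,i]):
  s(X) = √(1.6667) = 1.291
  s(Y) = √(9.6667) = 3.1091
  s(Z) = √(3.6667) = 1.9149

Step 3 — r_{ij} = s_{ij} / (s_i · s_j):
  r[X,X] = 1 (diagonal).
  r[X,Y] = 0.6667 / (1.291 · 3.1091) = 0.6667 / 4.0139 = 0.1661
  r[X,Z] = -2.3333 / (1.291 · 1.9149) = -2.3333 / 2.4721 = -0.9439
  r[Y,Y] = 1 (diagonal).
  r[Y,Z] = -1 / (3.1091 · 1.9149) = -1 / 5.9535 = -0.168
  r[Z,Z] = 1 (diagonal).

R is symmetric with unit diagonal. Assembling:

R = [[1, 0.1661, -0.9439],
 [0.1661, 1, -0.168],
 [-0.9439, -0.168, 1]]
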